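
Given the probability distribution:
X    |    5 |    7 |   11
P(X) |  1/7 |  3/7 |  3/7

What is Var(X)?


E[X] = 59/7
E[X²] = 535/7
Var(X) = E[X²] - (E[X])² = 535/7 - 3481/49 = 264/49

Var(X) = 264/49 ≈ 5.3878


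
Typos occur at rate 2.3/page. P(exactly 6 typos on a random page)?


Poisson(λ=2.3): P(X=6) = e^(-λ)×λ^k/k!
= e^(-2.3) × 2.3^6 / 6!
≈ 0.1002588437 × 148.035889 / 720 ≈ 0.020614

P(X=6) ≈ 0.020614 ≈ 2.06%


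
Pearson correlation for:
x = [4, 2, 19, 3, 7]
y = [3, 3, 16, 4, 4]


n=5, Σx=35, Σy=30, Σxy=362, Σx²=439, Σy²=306
r = (5×362 - 35×30)/√((5×439 - 35²)(5×306 - 30²))
= 760/√(970×630) = 760/√611100 ≈ 760/781.7289 ≈ 0.9722

r ≈ 0.9722


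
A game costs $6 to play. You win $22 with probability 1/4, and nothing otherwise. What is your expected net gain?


E[gain] = (22-6)×1/4 + (-6)×3/4
= 4 - 9/2 = -1/2

Expected net gain = $-1/2 ≈ $-0.50


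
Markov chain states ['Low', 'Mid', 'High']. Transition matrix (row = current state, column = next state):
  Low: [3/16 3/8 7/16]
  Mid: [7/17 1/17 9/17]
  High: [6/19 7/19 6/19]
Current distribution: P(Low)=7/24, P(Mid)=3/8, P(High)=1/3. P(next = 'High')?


P(next=High) = Σᵢ P(now=i)×P(i→High)
= 7/24×7/16 + 3/8×9/17 + 1/3×6/19
= 49/384 + 27/136 + 2/19 = 53507/124032

P = 53507/124032 ≈ 0.4314


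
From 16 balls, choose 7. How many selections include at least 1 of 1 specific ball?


Complement: C(16,7) - C(15,7) = 11440 - 6435 = 5005

5005


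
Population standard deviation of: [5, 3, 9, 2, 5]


Mean = 24/5
  (5-24/5)²=1/25
  (3-24/5)²=81/25
  (9-24/5)²=441/25
  (2-24/5)²=196/25
  (5-24/5)²=1/25
Σ(x-μ)² = 144/5
σ² = (144/5)/5 = 144/25

σ = √(144/25) ≈ 2.4000


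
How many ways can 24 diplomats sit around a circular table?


Circular arrangements of 24 distinct objects: fix one position to break rotational symmetry.
(n-1)! = 23! = 25852016738884976640000

25852016738884976640000


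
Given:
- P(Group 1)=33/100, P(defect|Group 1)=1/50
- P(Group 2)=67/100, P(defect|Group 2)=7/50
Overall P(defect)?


P(B) = Σ P(B|Aᵢ)×P(Aᵢ)
  1/50×33/100 = 33/5000
  7/50×67/100 = 469/5000
Sum = 251/2500

P(defect) = 251/2500 ≈ 10.04%


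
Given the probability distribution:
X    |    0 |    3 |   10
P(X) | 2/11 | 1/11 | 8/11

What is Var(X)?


E[X] = 83/11
E[X²] = 809/11
Var(X) = E[X²] - (E[X])² = 809/11 - 6889/121 = 2010/121

Var(X) = 2010/121 ≈ 16.6116


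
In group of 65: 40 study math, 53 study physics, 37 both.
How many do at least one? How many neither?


|A∪B| = 40+53-37 = 56
Neither = 65-56 = 9

At least one: 56; Neither: 9


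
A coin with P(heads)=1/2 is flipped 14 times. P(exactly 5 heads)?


Binomial: P(X=5) = C(14,5)×p^5×(1-p)^9
= 2002 × 1/32 × 1/512 = 1001/8192

P(X=5) = 1001/8192 ≈ 12.22%


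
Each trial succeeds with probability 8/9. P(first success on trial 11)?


Geometric: P(X=11) = (1-p)^(k-1)×p = (1/9)^10×8/9 = 8/31381059609

P(X=11) = 8/31381059609 ≈ 0.00%


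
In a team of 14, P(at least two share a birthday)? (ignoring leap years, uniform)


P(all different) = Π(365-i)/365 for i=0..13
= 0.776897
P(match) = 1 - 0.776897 = 0.223103

P ≈ 0.2231 ≈ 22.31%


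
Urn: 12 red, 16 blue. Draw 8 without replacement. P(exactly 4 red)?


Hypergeometric: C(12,4)×C(16,4)/C(28,8)
= 495×1820/3108105 = 20/69

P(X=4) = 20/69 ≈ 28.99%


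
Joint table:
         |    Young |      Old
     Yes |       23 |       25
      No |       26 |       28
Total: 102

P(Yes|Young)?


P(Yes|Young) = 23/(23+26) = 23/49

P = 23/49 ≈ 46.94%


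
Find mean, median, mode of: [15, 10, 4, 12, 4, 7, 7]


Sorted: [4, 4, 7, 7, 10, 12, 15]
Mean = 59/7
Median = 7
Freq: {15: 1, 10: 1, 4: 2, 12: 1, 7: 2}
Mode: [4, 7]

Mean=59/7, Median=7, Mode=[4, 7]


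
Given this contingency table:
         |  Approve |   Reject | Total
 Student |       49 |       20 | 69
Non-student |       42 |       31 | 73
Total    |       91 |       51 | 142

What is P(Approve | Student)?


P(Approve | Student) = 49/(49+20) = 49/69

P(Approve|Student) = 49/69 ≈ 71.01%


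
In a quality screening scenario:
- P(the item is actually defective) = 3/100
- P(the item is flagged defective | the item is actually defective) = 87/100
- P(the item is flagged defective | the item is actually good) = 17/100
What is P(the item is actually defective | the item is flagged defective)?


Using Bayes' theorem:
P(A|B) = P(B|A)·P(A) / P(B)

P(the item is flagged defective) = 87/100 × 3/100 + 17/100 × 97/100
= 261/10000 + 1649/10000 = 191/1000

P(the item is actually defective|the item is flagged defective) = (261/10000) / (191/1000) = 261/1910

P(the item is actually defective|the item is flagged defective) = 261/1910 ≈ 13.66%


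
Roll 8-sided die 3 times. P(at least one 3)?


P(no 3)^3 = (7/8)^3 = 343/512
P(≥1) = 1 - 343/512 = 169/512

P = 169/512 ≈ 33.01%


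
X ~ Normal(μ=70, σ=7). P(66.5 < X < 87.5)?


z₁=(66.5-70)/7=-0.5, z₂=(87.5-70)/7=2.5
P = Φ(2.5) - Φ(-0.5) = 0.993790 - 0.308538 = 0.685252 ≈ 0.6853

P(66.5 < X < 87.5) ≈ 0.6853


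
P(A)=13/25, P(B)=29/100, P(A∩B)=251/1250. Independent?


P(A)×P(B) = 377/2500
P(A∩B) = 251/1250
Not equal → NOT independent

No, not independent


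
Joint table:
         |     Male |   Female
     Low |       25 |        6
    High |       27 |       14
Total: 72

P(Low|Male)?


P(Low|Male) = 25/(25+27) = 25/52

P = 25/52 ≈ 48.08%


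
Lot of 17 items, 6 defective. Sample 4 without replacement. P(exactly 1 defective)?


Hypergeometric: C(6,1)×C(11,3)/C(17,4)
= 6×165/2380 = 99/238

P(X=1) = 99/238 ≈ 41.60%


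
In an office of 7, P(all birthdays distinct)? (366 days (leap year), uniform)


P(all different) = Π(366-i)/366 for i=0..6
= (366/366)×(365/366)×...×(360/366)
= 0.943914

P ≈ 0.9439 ≈ 94.39%


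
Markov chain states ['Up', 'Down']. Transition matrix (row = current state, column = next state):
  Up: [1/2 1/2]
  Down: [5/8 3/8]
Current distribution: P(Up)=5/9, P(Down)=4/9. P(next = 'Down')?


P(next=Down) = Σᵢ P(now=i)×P(i→Down)
= 5/9×1/2 + 4/9×3/8
= 5/18 + 1/6 = 4/9

P = 4/9 ≈ 0.4444


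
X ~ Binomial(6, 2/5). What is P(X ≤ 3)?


P(X ≤ 3) = Σ P(X=i) for i=0..3
P(X=0) = 729/15625
P(X=1) = 2916/15625
P(X=2) = 972/3125
P(X=3) = 864/3125
Sum = 513/625

P(X ≤ 3) = 513/625 ≈ 82.08%


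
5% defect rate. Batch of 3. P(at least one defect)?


P(all good) = (19/20)^3 = 6859/8000
P(≥1 defect) = 1141/8000

P = 1141/8000 ≈ 14.26%


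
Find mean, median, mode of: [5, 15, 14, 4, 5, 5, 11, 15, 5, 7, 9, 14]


Sorted: [4, 5, 5, 5, 5, 7, 9, 11, 14, 14, 15, 15]
Mean = 109/12
Median = 8
Freq: {5: 4, 15: 2, 14: 2, 4: 1, 11: 1, 7: 1, 9: 1}
Mode: [5]

Mean=109/12, Median=8, Mode=5


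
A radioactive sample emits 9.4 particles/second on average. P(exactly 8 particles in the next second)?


Poisson(λ=9.4): P(X=8) = e^(-λ)×λ^k/k!
= e^(-9.4) × 9.4^8 / 8!
≈ 8.272406556e-05 × 60956893.8541 / 40320 ≈ 0.125065

P(X=8) ≈ 0.125065 ≈ 12.51%


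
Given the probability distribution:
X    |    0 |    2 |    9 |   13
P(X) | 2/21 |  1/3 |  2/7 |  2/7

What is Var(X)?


E[X] = 146/21
E[X²] = 1528/21
Var(X) = E[X²] - (E[X])² = 1528/21 - 21316/441 = 10772/441

Var(X) = 10772/441 ≈ 24.4263


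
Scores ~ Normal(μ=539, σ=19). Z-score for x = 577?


z = (x - μ)/σ = (577 - 539)/19 = 2.0

z = 2.0


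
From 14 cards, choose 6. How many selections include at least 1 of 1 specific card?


Complement: C(14,6) - C(13,6) = 3003 - 1716 = 1287

1287


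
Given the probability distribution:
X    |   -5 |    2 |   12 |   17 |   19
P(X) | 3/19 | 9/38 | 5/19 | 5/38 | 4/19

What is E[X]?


E[X] = Σ x·P(X=x)
= (-5)×(3/19) + (2)×(9/38) + (12)×(5/19) + (17)×(5/38) + (19)×(4/19)
= 345/38

E[X] = 345/38


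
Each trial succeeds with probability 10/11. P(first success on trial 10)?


Geometric: P(X=10) = (1-p)^(k-1)×p = (1/11)^9×10/11 = 10/25937424601

P(X=10) = 10/25937424601 ≈ 0.00%


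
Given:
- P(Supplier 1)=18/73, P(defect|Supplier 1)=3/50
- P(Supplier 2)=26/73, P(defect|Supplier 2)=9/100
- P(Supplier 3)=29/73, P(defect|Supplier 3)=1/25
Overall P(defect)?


P(B) = Σ P(B|Aᵢ)×P(Aᵢ)
  3/50×18/73 = 27/1825
  9/100×26/73 = 117/3650
  1/25×29/73 = 29/1825
Sum = 229/3650

P(defect) = 229/3650 ≈ 6.27%


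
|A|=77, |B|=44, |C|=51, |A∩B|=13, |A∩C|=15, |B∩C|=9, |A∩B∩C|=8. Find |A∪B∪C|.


|A∪B∪C| = 77+44+51-13-15-9+8 = 143

|A∪B∪C| = 143


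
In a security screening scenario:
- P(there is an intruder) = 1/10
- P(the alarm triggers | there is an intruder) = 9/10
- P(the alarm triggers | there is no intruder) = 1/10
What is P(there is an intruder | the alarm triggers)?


Using Bayes' theorem:
P(A|B) = P(B|A)·P(A) / P(B)

P(the alarm triggers) = 9/10 × 1/10 + 1/10 × 9/10
= 9/100 + 9/100 = 9/50

P(there is an intruder|the alarm triggers) = (9/100) / (9/50) = 1/2

P(there is an intruder|the alarm triggers) = 1/2 ≈ 50.00%


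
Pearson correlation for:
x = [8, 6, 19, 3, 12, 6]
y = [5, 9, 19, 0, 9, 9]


n=6, Σx=54, Σy=51, Σxy=617, Σx²=650, Σy²=629
r = (6×617 - 54×51)/√((6×650 - 54²)(6×629 - 51²))
= 948/√(984×1173) = 948/√1154232 ≈ 948/1074.3519 ≈ 0.8824

r ≈ 0.8824


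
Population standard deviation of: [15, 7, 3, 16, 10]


Mean = 51/5
  (15-51/5)²=576/25
  (7-51/5)²=256/25
  (3-51/5)²=1296/25
  (16-51/5)²=841/25
  (10-51/5)²=1/25
Σ(x-μ)² = 594/5
σ² = (594/5)/5 = 594/25

σ = √(594/25) ≈ 4.8744


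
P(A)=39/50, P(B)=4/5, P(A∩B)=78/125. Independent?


P(A)×P(B) = 78/125
P(A∩B) = 78/125
Equal ✓ → Independent

Yes, independent


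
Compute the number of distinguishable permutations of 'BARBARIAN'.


Letters: 9, freq: {'B': 2, 'A': 3, 'R': 2, 'I': 1, 'N': 1}
9!/(2!×3!×2!×1!×1!) = 362880/24 = 15120

15120


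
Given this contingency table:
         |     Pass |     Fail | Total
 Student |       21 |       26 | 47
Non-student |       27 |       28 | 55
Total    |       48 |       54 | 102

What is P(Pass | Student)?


P(Pass | Student) = 21/(21+26) = 21/47

P(Pass|Student) = 21/47 ≈ 44.68%


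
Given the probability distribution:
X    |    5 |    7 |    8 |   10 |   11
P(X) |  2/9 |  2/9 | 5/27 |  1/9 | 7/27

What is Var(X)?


E[X] = 73/9
E[X²] = 637/9
Var(X) = E[X²] - (E[X])² = 637/9 - 5329/81 = 404/81

Var(X) = 404/81 ≈ 4.9877


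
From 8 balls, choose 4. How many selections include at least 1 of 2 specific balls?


Complement: C(8,4) - C(6,4) = 70 - 15 = 55

55


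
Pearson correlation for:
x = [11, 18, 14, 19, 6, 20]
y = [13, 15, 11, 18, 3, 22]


n=6, Σx=88, Σy=82, Σxy=1367, Σx²=1438, Σy²=1332
r = (6×1367 - 88×82)/√((6×1438 - 88²)(6×1332 - 82²))
= 986/√(884×1268) = 986/√1120912 ≈ 986/1058.7313 ≈ 0.9313

r ≈ 0.9313


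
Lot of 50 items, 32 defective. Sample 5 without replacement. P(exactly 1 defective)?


Hypergeometric: C(32,1)×C(18,4)/C(50,5)
= 32×3060/2118760 = 2448/52969

P(X=1) = 2448/52969 ≈ 4.62%


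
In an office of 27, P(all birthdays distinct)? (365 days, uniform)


P(all different) = Π(365-i)/365 for i=0..26
= (365/365)×(364/365)×...×(339/365)
= 0.373141

P ≈ 0.3731 ≈ 37.31%


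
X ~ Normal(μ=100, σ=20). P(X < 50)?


z = (50-100)/20 = -2.5
P(Z < -2.5) = 0.0062

P(X < 50) ≈ 0.0062


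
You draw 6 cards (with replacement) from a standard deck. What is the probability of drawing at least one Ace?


P(not a Ace) = 48/52 = 12/13
P(none in 6 draws) = (12/13)^6 = 2985984/4826809
P(≥1 Ace) = 1 - 2985984/4826809 = 1840825/4826809

P = 1840825/4826809 ≈ 38.14%


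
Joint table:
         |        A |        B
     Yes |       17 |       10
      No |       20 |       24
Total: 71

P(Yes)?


P(Yes) = (17+10)/71 = 27/71

P(Yes) = 27/71 ≈ 38.03%


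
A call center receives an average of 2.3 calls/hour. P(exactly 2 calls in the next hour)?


Poisson(λ=2.3): P(X=2) = e^(-λ)×λ^k/k!
= e^(-2.3) × 2.3^2 / 2!
≈ 0.1002588437 × 5.29 / 2 ≈ 0.265185

P(X=2) ≈ 0.265185 ≈ 26.52%


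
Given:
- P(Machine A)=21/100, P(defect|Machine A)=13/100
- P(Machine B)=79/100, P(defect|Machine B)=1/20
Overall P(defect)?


P(B) = Σ P(B|Aᵢ)×P(Aᵢ)
  13/100×21/100 = 273/10000
  1/20×79/100 = 79/2000
Sum = 167/2500

P(defect) = 167/2500 ≈ 6.68%


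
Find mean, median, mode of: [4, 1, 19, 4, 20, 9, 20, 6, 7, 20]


Sorted: [1, 4, 4, 6, 7, 9, 19, 20, 20, 20]
Mean = 110/10 = 11
Median = 8
Freq: {4: 2, 1: 1, 19: 1, 20: 3, 9: 1, 6: 1, 7: 1}
Mode: [20]

Mean=11, Median=8, Mode=20


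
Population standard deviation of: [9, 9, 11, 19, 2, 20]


Mean = 70/6 = 35/3
  (9-35/3)²=64/9
  (9-35/3)²=64/9
  (11-35/3)²=4/9
  (19-35/3)²=484/9
  (2-35/3)²=841/9
  (20-35/3)²=625/9
Σ(x-μ)² = 694/3
σ² = (694/3)/6 = 347/9

σ = √(347/9) ≈ 6.2093


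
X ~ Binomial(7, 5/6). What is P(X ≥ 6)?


P(X ≥ 6) = Σ P(X=i) for i=6..7
P(X=6) = 109375/279936
P(X=7) = 78125/279936
Sum = 15625/23328

P(X ≥ 6) = 15625/23328 ≈ 66.98%


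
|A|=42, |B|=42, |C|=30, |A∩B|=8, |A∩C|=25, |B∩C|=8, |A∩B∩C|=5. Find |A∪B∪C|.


|A∪B∪C| = 42+42+30-8-25-8+5 = 78

|A∪B∪C| = 78


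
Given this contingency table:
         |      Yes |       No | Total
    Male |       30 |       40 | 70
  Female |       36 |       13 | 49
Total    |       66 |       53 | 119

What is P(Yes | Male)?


P(Yes | Male) = 30/(30+40) = 30/70 = 3/7

P(Yes|Male) = 3/7 ≈ 42.86%


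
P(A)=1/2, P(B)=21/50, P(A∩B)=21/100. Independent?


P(A)×P(B) = 21/100
P(A∩B) = 21/100
Equal ✓ → Independent

Yes, independent


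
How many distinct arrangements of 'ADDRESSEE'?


Letters: 9, freq: {'A': 1, 'D': 2, 'R': 1, 'E': 3, 'S': 2}
9!/(1!×2!×1!×3!×2!) = 362880/24 = 15120

15120


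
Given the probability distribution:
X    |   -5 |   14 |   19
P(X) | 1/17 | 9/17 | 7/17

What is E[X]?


E[X] = Σ x·P(X=x)
= (-5)×(1/17) + (14)×(9/17) + (19)×(7/17)
= 254/17

E[X] = 254/17


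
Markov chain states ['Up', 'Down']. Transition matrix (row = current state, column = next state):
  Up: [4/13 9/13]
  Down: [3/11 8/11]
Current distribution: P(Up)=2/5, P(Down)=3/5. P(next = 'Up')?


P(next=Up) = Σᵢ P(now=i)×P(i→Up)
= 2/5×4/13 + 3/5×3/11
= 8/65 + 9/55 = 41/143

P = 41/143 ≈ 0.2867


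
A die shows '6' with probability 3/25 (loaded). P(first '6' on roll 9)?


Geometric: P(X=9) = (1-p)^(k-1)×p = (22/25)^8×3/25 = 164627620608/3814697265625

P(X=9) = 164627620608/3814697265625 ≈ 4.32%


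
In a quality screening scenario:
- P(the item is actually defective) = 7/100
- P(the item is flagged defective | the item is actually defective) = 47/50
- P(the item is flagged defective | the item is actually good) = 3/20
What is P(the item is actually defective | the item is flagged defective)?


Using Bayes' theorem:
P(A|B) = P(B|A)·P(A) / P(B)

P(the item is flagged defective) = 47/50 × 7/100 + 3/20 × 93/100
= 329/5000 + 279/2000 = 2053/10000

P(the item is actually defective|the item is flagged defective) = (329/5000) / (2053/10000) = 658/2053

P(the item is actually defective|the item is flagged defective) = 658/2053 ≈ 32.05%


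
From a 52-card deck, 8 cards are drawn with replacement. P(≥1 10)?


P(not a 10) = 48/52 = 12/13
P(none in 8 draws) = (12/13)^8 = 429981696/815730721
P(≥1 10) = 1 - 429981696/815730721 = 385749025/815730721

P = 385749025/815730721 ≈ 47.29%


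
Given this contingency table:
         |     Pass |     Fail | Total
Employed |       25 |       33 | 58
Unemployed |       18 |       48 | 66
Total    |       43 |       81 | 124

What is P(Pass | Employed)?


P(Pass | Employed) = 25/(25+33) = 25/58

P(Pass|Employed) = 25/58 ≈ 43.10%


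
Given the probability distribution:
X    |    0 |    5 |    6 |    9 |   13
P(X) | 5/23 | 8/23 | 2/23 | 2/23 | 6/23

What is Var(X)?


E[X] = 148/23
E[X²] = 1448/23
Var(X) = E[X²] - (E[X])² = 1448/23 - 21904/529 = 11400/529

Var(X) = 11400/529 ≈ 21.5501


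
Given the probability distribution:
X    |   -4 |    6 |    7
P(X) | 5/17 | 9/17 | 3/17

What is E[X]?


E[X] = Σ x·P(X=x)
= (-4)×(5/17) + (6)×(9/17) + (7)×(3/17)
= 55/17

E[X] = 55/17


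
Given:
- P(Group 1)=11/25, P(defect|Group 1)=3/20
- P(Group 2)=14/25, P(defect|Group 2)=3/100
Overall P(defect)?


P(B) = Σ P(B|Aᵢ)×P(Aᵢ)
  3/20×11/25 = 33/500
  3/100×14/25 = 21/1250
Sum = 207/2500

P(defect) = 207/2500 ≈ 8.28%


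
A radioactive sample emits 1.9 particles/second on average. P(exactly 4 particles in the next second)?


Poisson(λ=1.9): P(X=4) = e^(-λ)×λ^k/k!
= e^(-1.9) × 1.9^4 / 4!
≈ 0.1495686192 × 13.0321 / 24 ≈ 0.081216

P(X=4) ≈ 0.081216 ≈ 8.12%


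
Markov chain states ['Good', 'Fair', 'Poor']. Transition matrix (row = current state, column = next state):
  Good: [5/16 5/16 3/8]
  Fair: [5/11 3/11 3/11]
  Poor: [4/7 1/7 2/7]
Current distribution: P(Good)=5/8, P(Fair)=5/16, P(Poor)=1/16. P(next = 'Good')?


P(next=Good) = Σᵢ P(now=i)×P(i→Good)
= 5/8×5/16 + 5/16×5/11 + 1/16×4/7
= 25/128 + 25/176 + 1/28 = 3677/9856

P = 3677/9856 ≈ 0.3731


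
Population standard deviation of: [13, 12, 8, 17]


Mean = 50/4 = 25/2
  (13-25/2)²=1/4
  (12-25/2)²=1/4
  (8-25/2)²=81/4
  (17-25/2)²=81/4
Σ(x-μ)² = 41
σ² = 41/4

σ = √(41/4) ≈ 3.2016


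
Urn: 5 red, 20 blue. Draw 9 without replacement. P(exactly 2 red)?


Hypergeometric: C(5,2)×C(20,7)/C(25,9)
= 10×77520/2042975 = 96/253

P(X=2) = 96/253 ≈ 37.94%


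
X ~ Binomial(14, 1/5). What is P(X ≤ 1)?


P(X ≤ 1) = Σ P(X=i) for i=0..1
P(X=0) = 268435456/6103515625
P(X=1) = 939524096/6103515625
Sum = 1207959552/6103515625

P(X ≤ 1) = 1207959552/6103515625 ≈ 19.79%


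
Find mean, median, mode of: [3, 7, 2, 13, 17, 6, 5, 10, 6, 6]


Sorted: [2, 3, 5, 6, 6, 6, 7, 10, 13, 17]
Mean = 75/10 = 15/2
Median = 6
Freq: {3: 1, 7: 1, 2: 1, 13: 1, 17: 1, 6: 3, 5: 1, 10: 1}
Mode: [6]

Mean=15/2, Median=6, Mode=6


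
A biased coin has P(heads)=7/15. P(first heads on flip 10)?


Geometric: P(X=10) = (1-p)^(k-1)×p = (8/15)^9×7/15 = 939524096/576650390625

P(X=10) = 939524096/576650390625 ≈ 0.16%


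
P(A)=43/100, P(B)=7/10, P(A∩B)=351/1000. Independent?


P(A)×P(B) = 301/1000
P(A∩B) = 351/1000
Not equal → NOT independent

No, not independent


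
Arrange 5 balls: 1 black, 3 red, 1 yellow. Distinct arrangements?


5!/(1!×3!×1!) = 20

20


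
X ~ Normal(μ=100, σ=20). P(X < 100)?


z = (100-100)/20 = 0.0
P(Z < 0.0) = 0.5000

P(X < 100) ≈ 0.5000


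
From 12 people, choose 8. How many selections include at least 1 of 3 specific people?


Complement: C(12,8) - C(9,8) = 495 - 9 = 486

486


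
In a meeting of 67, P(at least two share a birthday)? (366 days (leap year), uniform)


P(all different) = Π(366-i)/366 for i=0..66
= 0.001590
P(match) = 1 - 0.001590 = 0.998410

P ≈ 0.9984 ≈ 99.84%


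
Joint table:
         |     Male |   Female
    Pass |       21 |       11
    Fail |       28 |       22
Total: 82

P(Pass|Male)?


P(Pass|Male) = 21/(21+28) = 21/49 = 3/7

P = 3/7 ≈ 42.86%


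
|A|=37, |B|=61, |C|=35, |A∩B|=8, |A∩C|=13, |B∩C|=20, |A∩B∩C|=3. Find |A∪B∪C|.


|A∪B∪C| = 37+61+35-8-13-20+3 = 95

|A∪B∪C| = 95


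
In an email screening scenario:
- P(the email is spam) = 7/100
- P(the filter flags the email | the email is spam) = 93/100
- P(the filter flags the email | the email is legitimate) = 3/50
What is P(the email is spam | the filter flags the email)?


Using Bayes' theorem:
P(A|B) = P(B|A)·P(A) / P(B)

P(the filter flags the email) = 93/100 × 7/100 + 3/50 × 93/100
= 651/10000 + 279/5000 = 1209/10000

P(the email is spam|the filter flags the email) = (651/10000) / (1209/10000) = 7/13

P(the email is spam|the filter flags the email) = 7/13 ≈ 53.85%


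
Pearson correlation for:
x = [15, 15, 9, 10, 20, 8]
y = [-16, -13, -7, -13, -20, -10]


n=6, Σx=77, Σy=-79, Σxy=-1108, Σx²=1095, Σy²=1143
r = (6×(-1108) - 77×(-79))/√((6×1095 - 77²)(6×1143 - (-79)²))
= -565/√(641×617) = -565/√395497 ≈ -565/628.8855 ≈ -0.8984

r ≈ -0.8984


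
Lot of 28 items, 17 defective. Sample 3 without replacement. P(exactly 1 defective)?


Hypergeometric: C(17,1)×C(11,2)/C(28,3)
= 17×55/3276 = 935/3276

P(X=1) = 935/3276 ≈ 28.54%


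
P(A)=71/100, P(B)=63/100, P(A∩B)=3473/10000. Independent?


P(A)×P(B) = 4473/10000
P(A∩B) = 3473/10000
Not equal → NOT independent

No, not independent


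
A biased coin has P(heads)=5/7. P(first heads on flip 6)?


Geometric: P(X=6) = (1-p)^(k-1)×p = (2/7)^5×5/7 = 160/117649

P(X=6) = 160/117649 ≈ 0.14%


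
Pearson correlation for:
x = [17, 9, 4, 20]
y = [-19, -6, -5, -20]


n=4, Σx=50, Σy=-50, Σxy=-797, Σx²=786, Σy²=822
r = (4×(-797) - 50×(-50))/√((4×786 - 50²)(4×822 - (-50)²))
= -688/√(644×788) = -688/√507472 ≈ -688/712.3707 ≈ -0.9658

r ≈ -0.9658


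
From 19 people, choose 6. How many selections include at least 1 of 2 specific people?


Complement: C(19,6) - C(17,6) = 27132 - 12376 = 14756

14756


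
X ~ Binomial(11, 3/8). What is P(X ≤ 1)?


P(X ≤ 1) = Σ P(X=i) for i=0..1
P(X=0) = 48828125/8589934592
P(X=1) = 322265625/8589934592
Sum = 185546875/4294967296

P(X ≤ 1) = 185546875/4294967296 ≈ 4.32%


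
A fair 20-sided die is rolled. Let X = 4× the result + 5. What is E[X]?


E[die] = (1+20)/2 = 21/2
E[X] = 4×21/2 + 5 = 47

E[X] = 47


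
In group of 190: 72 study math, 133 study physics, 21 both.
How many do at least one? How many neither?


|A∪B| = 72+133-21 = 184
Neither = 190-184 = 6

At least one: 184; Neither: 6


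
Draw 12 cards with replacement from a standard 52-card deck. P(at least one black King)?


P(not a black King) = 50/52 = 25/26
P(none in 12 draws) = (25/26)^12 = 59604644775390625/95428956661682176
P(≥1 black King) = 1 - 59604644775390625/95428956661682176 = 35824311886291551/95428956661682176

P = 35824311886291551/95428956661682176 ≈ 37.54%


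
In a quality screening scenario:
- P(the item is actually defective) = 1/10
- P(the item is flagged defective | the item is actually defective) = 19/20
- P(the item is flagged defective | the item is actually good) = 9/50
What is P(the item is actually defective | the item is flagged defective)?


Using Bayes' theorem:
P(A|B) = P(B|A)·P(A) / P(B)

P(the item is flagged defective) = 19/20 × 1/10 + 9/50 × 9/10
= 19/200 + 81/500 = 257/1000

P(the item is actually defective|the item is flagged defective) = (19/200) / (257/1000) = 95/257

P(the item is actually defective|the item is flagged defective) = 95/257 ≈ 36.96%


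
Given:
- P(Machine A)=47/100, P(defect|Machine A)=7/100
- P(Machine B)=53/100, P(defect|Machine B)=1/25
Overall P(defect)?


P(B) = Σ P(B|Aᵢ)×P(Aᵢ)
  7/100×47/100 = 329/10000
  1/25×53/100 = 53/2500
Sum = 541/10000

P(defect) = 541/10000 ≈ 5.41%


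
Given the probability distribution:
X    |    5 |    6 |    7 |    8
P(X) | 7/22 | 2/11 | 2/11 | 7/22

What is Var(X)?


E[X] = 13/2
E[X²] = 963/22
Var(X) = E[X²] - (E[X])² = 963/22 - 169/4 = 67/44

Var(X) = 67/44 ≈ 1.5227


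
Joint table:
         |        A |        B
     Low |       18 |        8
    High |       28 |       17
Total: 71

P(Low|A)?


P(Low|A) = 18/(18+28) = 18/46 = 9/23

P = 9/23 ≈ 39.13%


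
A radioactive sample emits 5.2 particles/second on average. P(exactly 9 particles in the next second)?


Poisson(λ=5.2): P(X=9) = e^(-λ)×λ^k/k!
= e^(-5.2) × 5.2^9 / 9!
≈ 0.005516564421 × 2779905.88364 / 362880 ≈ 0.042261

P(X=9) ≈ 0.042261 ≈ 4.23%


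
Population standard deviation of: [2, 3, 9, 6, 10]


Mean = 30/5 = 6
  (2-6)²=16
  (3-6)²=9
  (9-6)²=9
  (6-6)²=0
  (10-6)²=16
Σ(x-μ)² = 50
σ² = 50/5 = 10

σ = √(10) ≈ 3.1623


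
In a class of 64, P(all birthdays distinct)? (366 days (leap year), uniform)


P(all different) = Π(366-i)/366 for i=0..63
= (366/366)×(365/366)×...×(303/366)
= 0.002858

P ≈ 0.0029 ≈ 0.29%


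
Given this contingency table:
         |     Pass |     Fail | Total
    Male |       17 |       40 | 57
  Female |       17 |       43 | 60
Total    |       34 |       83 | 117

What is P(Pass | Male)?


P(Pass | Male) = 17/(17+40) = 17/57

P(Pass|Male) = 17/57 ≈ 29.82%


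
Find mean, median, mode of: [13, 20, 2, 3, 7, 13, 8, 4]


Sorted: [2, 3, 4, 7, 8, 13, 13, 20]
Mean = 70/8 = 35/4
Median = 15/2
Freq: {13: 2, 20: 1, 2: 1, 3: 1, 7: 1, 8: 1, 4: 1}
Mode: [13]

Mean=35/4, Median=15/2, Mode=13


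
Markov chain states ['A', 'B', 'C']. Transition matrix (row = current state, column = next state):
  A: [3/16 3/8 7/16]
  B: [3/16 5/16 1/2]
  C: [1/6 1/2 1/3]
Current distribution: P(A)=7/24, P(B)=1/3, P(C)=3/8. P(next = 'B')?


P(next=B) = Σᵢ P(now=i)×P(i→B)
= 7/24×3/8 + 1/3×5/16 + 3/8×1/2
= 7/64 + 5/48 + 3/16 = 77/192

P = 77/192 ≈ 0.4010


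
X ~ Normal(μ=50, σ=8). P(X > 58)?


z = (58-50)/8 = 1.0
P(X > 58) = 1 - P(Z ≤ 1.0) = 1 - 0.8413 = 0.1587

P(X > 58) ≈ 0.1587


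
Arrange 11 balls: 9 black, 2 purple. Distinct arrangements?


11!/(9!×2!) = 55

55


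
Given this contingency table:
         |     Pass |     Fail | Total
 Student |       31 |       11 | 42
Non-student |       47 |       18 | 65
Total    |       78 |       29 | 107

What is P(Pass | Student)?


P(Pass | Student) = 31/(31+11) = 31/42

P(Pass|Student) = 31/42 ≈ 73.81%


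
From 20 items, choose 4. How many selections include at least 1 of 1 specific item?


Complement: C(20,4) - C(19,4) = 4845 - 3876 = 969

969


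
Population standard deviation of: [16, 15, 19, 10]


Mean = 60/4 = 15
  (16-15)²=1
  (15-15)²=0
  (19-15)²=16
  (10-15)²=25
Σ(x-μ)² = 42
σ² = 42/4 = 21/2

σ = √(21/2) ≈ 3.2404


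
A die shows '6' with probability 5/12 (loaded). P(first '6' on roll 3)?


Geometric: P(X=3) = (1-p)^(k-1)×p = (7/12)^2×5/12 = 245/1728

P(X=3) = 245/1728 ≈ 14.18%


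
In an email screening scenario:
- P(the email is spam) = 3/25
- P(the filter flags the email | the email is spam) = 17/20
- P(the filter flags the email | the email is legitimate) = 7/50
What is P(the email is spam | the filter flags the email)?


Using Bayes' theorem:
P(A|B) = P(B|A)·P(A) / P(B)

P(the filter flags the email) = 17/20 × 3/25 + 7/50 × 22/25
= 51/500 + 77/625 = 563/2500

P(the email is spam|the filter flags the email) = (51/500) / (563/2500) = 255/563

P(the email is spam|the filter flags the email) = 255/563 ≈ 45.29%


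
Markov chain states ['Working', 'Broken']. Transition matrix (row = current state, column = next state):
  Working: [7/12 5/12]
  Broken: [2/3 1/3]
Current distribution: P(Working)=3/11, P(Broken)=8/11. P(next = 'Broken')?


P(next=Broken) = Σᵢ P(now=i)×P(i→Broken)
= 3/11×5/12 + 8/11×1/3
= 5/44 + 8/33 = 47/132

P = 47/132 ≈ 0.3561


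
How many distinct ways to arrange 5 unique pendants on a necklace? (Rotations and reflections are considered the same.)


Free circular arrangements: rotations and reflections both identified.
(n-1)!/2 = 4!/2 = 24/2 = 12

12


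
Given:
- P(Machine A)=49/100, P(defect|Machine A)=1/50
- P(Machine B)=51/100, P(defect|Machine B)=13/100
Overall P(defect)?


P(B) = Σ P(B|Aᵢ)×P(Aᵢ)
  1/50×49/100 = 49/5000
  13/100×51/100 = 663/10000
Sum = 761/10000

P(defect) = 761/10000 ≈ 7.61%


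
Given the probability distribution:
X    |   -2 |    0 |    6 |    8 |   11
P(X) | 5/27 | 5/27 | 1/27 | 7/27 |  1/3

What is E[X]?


E[X] = Σ x·P(X=x)
= (-2)×(5/27) + (0)×(5/27) + (6)×(1/27) + (8)×(7/27) + (11)×(1/3)
= 151/27

E[X] = 151/27


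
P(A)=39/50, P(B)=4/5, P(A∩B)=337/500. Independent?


P(A)×P(B) = 78/125
P(A∩B) = 337/500
Not equal → NOT independent

No, not independent


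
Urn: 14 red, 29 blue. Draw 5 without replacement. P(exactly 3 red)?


Hypergeometric: C(14,3)×C(29,2)/C(43,5)
= 364×406/962598 = 812/5289

P(X=3) = 812/5289 ≈ 15.35%


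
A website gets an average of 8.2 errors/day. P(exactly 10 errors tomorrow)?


Poisson(λ=8.2): P(X=10) = e^(-λ)×λ^k/k!
= e^(-8.2) × 8.2^10 / 10!
≈ 0.00027465357 × 1374480313.36 / 3628800 ≈ 0.104031

P(X=10) ≈ 0.104031 ≈ 10.40%


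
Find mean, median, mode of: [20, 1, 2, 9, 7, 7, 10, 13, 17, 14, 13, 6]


Sorted: [1, 2, 6, 7, 7, 9, 10, 13, 13, 14, 17, 20]
Mean = 119/12
Median = 19/2
Freq: {20: 1, 1: 1, 2: 1, 9: 1, 7: 2, 10: 1, 13: 2, 17: 1, 14: 1, 6: 1}
Mode: [7, 13]

Mean=119/12, Median=19/2, Mode=[7, 13]


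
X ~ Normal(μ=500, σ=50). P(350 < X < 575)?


z₁=(350-500)/50=-3.0, z₂=(575-500)/50=1.5
P = Φ(1.5) - Φ(-3.0) = 0.933193 - 0.001350 = 0.931843 ≈ 0.9318

P(350 < X < 575) ≈ 0.9318


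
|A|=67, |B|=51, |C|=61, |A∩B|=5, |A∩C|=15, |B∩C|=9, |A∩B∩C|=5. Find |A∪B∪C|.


|A∪B∪C| = 67+51+61-5-15-9+5 = 155

|A∪B∪C| = 155


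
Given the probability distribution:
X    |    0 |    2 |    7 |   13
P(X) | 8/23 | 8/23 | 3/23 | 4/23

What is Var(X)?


E[X] = 89/23
E[X²] = 855/23
Var(X) = E[X²] - (E[X])² = 855/23 - 7921/529 = 11744/529

Var(X) = 11744/529 ≈ 22.2004


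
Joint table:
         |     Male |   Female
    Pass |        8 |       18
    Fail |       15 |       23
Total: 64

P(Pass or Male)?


P(Pass∨Male) = P(Pass) + P(Male) - P(Pass∧Male)
= (26 + 23 - 8)/64 = 41/64

P = 41/64 ≈ 64.06%


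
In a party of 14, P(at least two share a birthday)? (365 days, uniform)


P(all different) = Π(365-i)/365 for i=0..13
= 0.776897
P(match) = 1 - 0.776897 = 0.223103

P ≈ 0.2231 ≈ 22.31%


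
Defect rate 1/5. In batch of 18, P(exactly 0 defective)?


Binomial: P(X=0) = C(18,0)×p^0×(1-p)^18
= 1 × 1 × 68719476736/3814697265625 = 68719476736/3814697265625

P(X=0) = 68719476736/3814697265625 ≈ 1.80%


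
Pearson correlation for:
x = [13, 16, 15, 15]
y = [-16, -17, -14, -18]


n=4, Σx=59, Σy=-65, Σxy=-960, Σx²=875, Σy²=1065
r = (4×(-960) - 59×(-65))/√((4×875 - 59²)(4×1065 - (-65)²))
= -5/√(19×35) = -5/√665 ≈ -5/25.7876 ≈ -0.1939

r ≈ -0.1939


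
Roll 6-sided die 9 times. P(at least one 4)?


P(no 4)^9 = (5/6)^9 = 1953125/10077696
P(≥1) = 1 - 1953125/10077696 = 8124571/10077696

P = 8124571/10077696 ≈ 80.62%


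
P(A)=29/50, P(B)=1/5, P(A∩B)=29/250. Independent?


P(A)×P(B) = 29/250
P(A∩B) = 29/250
Equal ✓ → Independent

Yes, independent


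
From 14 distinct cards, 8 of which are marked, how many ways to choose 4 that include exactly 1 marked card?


Choose 1 of the 8 marked cards and 3 of the other 6 cards:
C(8,1)×C(6,3) = 8×20 = 160

160


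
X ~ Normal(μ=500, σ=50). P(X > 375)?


z = (375-500)/50 = -2.5
P(X > 375) = 1 - P(Z ≤ -2.5) = 1 - 0.0062 = 0.9938

P(X > 375) ≈ 0.9938


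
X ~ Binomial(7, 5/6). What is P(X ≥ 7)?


P(X ≥ 7) = Σ P(X=i) for i=7..7
P(X=7) = 78125/279936
Sum = 78125/279936

P(X ≥ 7) = 78125/279936 ≈ 27.91%


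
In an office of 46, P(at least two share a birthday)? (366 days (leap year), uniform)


P(all different) = Π(366-i)/366 for i=0..45
= 0.052187
P(match) = 1 - 0.052187 = 0.947813

P ≈ 0.9478 ≈ 94.78%


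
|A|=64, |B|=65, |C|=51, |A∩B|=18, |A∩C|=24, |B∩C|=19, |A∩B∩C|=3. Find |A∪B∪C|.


|A∪B∪C| = 64+65+51-18-24-19+3 = 122

|A∪B∪C| = 122


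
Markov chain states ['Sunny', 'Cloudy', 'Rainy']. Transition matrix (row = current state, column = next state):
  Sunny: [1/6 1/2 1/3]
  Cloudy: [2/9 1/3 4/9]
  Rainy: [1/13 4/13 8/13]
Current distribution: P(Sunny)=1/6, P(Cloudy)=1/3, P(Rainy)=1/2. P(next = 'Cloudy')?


P(next=Cloudy) = Σᵢ P(now=i)×P(i→Cloudy)
= 1/6×1/2 + 1/3×1/3 + 1/2×4/13
= 1/12 + 1/9 + 2/13 = 163/468

P = 163/468 ≈ 0.3483


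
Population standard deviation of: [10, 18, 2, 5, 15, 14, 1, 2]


Mean = 67/8
  (10-67/8)²=169/64
  (18-67/8)²=5929/64
  (2-67/8)²=2601/64
  (5-67/8)²=729/64
  (15-67/8)²=2809/64
  (14-67/8)²=2025/64
  (1-67/8)²=3481/64
  (2-67/8)²=2601/64
Σ(x-μ)² = 2543/8
σ² = (2543/8)/8 = 2543/64

σ = √(2543/64) ≈ 6.3035


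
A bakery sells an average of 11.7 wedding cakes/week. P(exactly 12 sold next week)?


Poisson(λ=11.7): P(X=12) = e^(-λ)×λ^k/k!
= e^(-11.7) × 11.7^12 / 12!
≈ 8.293819161e-06 × 6.58006738204e+12 / 479001600 ≈ 0.113933

P(X=12) ≈ 0.113933 ≈ 11.39%


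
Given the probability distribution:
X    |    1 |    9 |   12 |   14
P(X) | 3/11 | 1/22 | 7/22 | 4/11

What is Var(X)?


E[X] = 211/22
E[X²] = 2663/22
Var(X) = E[X²] - (E[X])² = 2663/22 - 44521/484 = 14065/484

Var(X) = 14065/484 ≈ 29.0599


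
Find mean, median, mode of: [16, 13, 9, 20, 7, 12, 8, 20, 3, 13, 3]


Sorted: [3, 3, 7, 8, 9, 12, 13, 13, 16, 20, 20]
Mean = 124/11
Median = 12
Freq: {16: 1, 13: 2, 9: 1, 20: 2, 7: 1, 12: 1, 8: 1, 3: 2}
Mode: [3, 13, 20]

Mean=124/11, Median=12, Mode=[3, 13, 20]


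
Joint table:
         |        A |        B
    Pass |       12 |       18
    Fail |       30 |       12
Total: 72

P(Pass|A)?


P(Pass|A) = 12/(12+30) = 12/42 = 2/7

P = 2/7 ≈ 28.57%


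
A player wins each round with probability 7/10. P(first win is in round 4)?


Geometric: P(X=4) = (1-p)^(k-1)×p = (3/10)^3×7/10 = 189/10000

P(X=4) = 189/10000 ≈ 1.89%


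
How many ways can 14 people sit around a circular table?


Circular arrangements of 14 distinct objects: fix one position to break rotational symmetry.
(n-1)! = 13! = 6227020800

6227020800


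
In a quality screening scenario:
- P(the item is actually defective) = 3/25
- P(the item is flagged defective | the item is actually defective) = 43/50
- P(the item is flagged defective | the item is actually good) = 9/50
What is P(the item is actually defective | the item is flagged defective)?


Using Bayes' theorem:
P(A|B) = P(B|A)·P(A) / P(B)

P(the item is flagged defective) = 43/50 × 3/25 + 9/50 × 22/25
= 129/1250 + 99/625 = 327/1250

P(the item is actually defective|the item is flagged defective) = (129/1250) / (327/1250) = 43/109

P(the item is actually defective|the item is flagged defective) = 43/109 ≈ 39.45%


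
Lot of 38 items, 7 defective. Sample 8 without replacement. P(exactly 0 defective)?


Hypergeometric: C(7,0)×C(31,8)/C(38,8)
= 1×7888725/48903492 = 84825/525844

P(X=0) = 84825/525844 ≈ 16.13%


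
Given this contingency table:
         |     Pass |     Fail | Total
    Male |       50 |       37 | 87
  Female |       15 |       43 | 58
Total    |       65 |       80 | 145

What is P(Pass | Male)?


P(Pass | Male) = 50/(50+37) = 50/87

P(Pass|Male) = 50/87 ≈ 57.47%


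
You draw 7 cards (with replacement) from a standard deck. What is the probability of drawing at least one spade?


P(not a spade) = 39/52 = 3/4
P(none in 7 draws) = (3/4)^7 = 2187/16384
P(≥1 spade) = 1 - 2187/16384 = 14197/16384

P = 14197/16384 ≈ 86.65%


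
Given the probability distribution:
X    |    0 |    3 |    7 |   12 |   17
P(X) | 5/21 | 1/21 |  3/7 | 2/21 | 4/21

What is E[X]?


E[X] = Σ x·P(X=x)
= (0)×(5/21) + (3)×(1/21) + (7)×(3/7) + (12)×(2/21) + (17)×(4/21)
= 158/21

E[X] = 158/21


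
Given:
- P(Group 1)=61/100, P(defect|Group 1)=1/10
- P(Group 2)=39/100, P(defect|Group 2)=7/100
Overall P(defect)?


P(B) = Σ P(B|Aᵢ)×P(Aᵢ)
  1/10×61/100 = 61/1000
  7/100×39/100 = 273/10000
Sum = 883/10000

P(defect) = 883/10000 ≈ 8.83%


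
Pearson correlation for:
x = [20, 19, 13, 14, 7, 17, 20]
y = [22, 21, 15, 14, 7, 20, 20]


n=7, Σx=110, Σy=119, Σxy=2019, Σx²=1864, Σy²=2195
r = (7×2019 - 110×119)/√((7×1864 - 110²)(7×2195 - 119²))
= 1043/√(948×1204) = 1043/√1141392 ≈ 1043/1068.3595 ≈ 0.9763

r ≈ 0.9763


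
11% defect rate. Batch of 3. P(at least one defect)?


P(all good) = (89/100)^3 = 704969/1000000
P(≥1 defect) = 295031/1000000

P = 295031/1000000 ≈ 29.50%


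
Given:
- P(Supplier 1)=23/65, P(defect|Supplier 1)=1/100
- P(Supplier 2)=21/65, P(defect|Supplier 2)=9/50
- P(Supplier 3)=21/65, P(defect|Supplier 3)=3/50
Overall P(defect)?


P(B) = Σ P(B|Aᵢ)×P(Aᵢ)
  1/100×23/65 = 23/6500
  9/50×21/65 = 189/3250
  3/50×21/65 = 63/3250
Sum = 527/6500

P(defect) = 527/6500 ≈ 8.11%


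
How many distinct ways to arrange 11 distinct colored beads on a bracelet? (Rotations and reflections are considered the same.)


Free circular arrangements: rotations and reflections both identified.
(n-1)!/2 = 10!/2 = 3628800/2 = 1814400

1814400


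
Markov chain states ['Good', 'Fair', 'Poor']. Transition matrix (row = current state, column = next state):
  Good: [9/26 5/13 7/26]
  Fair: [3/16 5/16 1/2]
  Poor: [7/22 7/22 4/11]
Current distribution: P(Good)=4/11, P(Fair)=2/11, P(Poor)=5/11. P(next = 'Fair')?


P(next=Fair) = Σᵢ P(now=i)×P(i→Fair)
= 4/11×5/13 + 2/11×5/16 + 5/11×7/22
= 20/143 + 5/88 + 35/242 = 4295/12584

P = 4295/12584 ≈ 0.3413


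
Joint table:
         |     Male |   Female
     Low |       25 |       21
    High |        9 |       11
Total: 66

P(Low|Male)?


P(Low|Male) = 25/(25+9) = 25/34

P = 25/34 ≈ 73.53%


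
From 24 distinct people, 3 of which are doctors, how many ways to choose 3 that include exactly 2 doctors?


Choose 2 of the 3 doctors and 1 of the other 21 people:
C(3,2)×C(21,1) = 3×21 = 63

63


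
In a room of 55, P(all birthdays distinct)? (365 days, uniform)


P(all different) = Π(365-i)/365 for i=0..54
= (365/365)×(364/365)×...×(311/365)
= 0.013738

P ≈ 0.0137 ≈ 1.37%


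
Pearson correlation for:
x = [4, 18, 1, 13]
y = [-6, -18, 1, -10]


n=4, Σx=36, Σy=-33, Σxy=-477, Σx²=510, Σy²=461
r = (4×(-477) - 36×(-33))/√((4×510 - 36²)(4×461 - (-33)²))
= -720/√(744×755) = -720/√561720 ≈ -720/749.4798 ≈ -0.9607

r ≈ -0.9607


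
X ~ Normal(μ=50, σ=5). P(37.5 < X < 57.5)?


z₁=(37.5-50)/5=-2.5, z₂=(57.5-50)/5=1.5
P = Φ(1.5) - Φ(-2.5) = 0.933193 - 0.006210 = 0.926983 ≈ 0.9270

P(37.5 < X < 57.5) ≈ 0.9270


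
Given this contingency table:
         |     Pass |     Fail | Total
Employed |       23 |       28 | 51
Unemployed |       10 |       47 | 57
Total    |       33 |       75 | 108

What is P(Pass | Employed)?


P(Pass | Employed) = 23/(23+28) = 23/51

P(Pass|Employed) = 23/51 ≈ 45.10%


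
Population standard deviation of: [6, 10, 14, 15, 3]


Mean = 48/5
  (6-48/5)²=324/25
  (10-48/5)²=4/25
  (14-48/5)²=484/25
  (15-48/5)²=729/25
  (3-48/5)²=1089/25
Σ(x-μ)² = 526/5
σ² = (526/5)/5 = 526/25

σ = √(526/25) ≈ 4.5869


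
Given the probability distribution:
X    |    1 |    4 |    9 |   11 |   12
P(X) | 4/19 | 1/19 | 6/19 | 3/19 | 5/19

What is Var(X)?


E[X] = 155/19
E[X²] = 1589/19
Var(X) = E[X²] - (E[X])² = 1589/19 - 24025/361 = 6166/361

Var(X) = 6166/361 ≈ 17.0803


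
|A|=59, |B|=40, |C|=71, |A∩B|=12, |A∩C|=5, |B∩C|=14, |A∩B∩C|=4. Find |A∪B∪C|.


|A∪B∪C| = 59+40+71-12-5-14+4 = 143

|A∪B∪C| = 143


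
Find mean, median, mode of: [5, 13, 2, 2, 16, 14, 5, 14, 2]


Sorted: [2, 2, 2, 5, 5, 13, 14, 14, 16]
Mean = 73/9
Median = 5
Freq: {5: 2, 13: 1, 2: 3, 16: 1, 14: 2}
Mode: [2]

Mean=73/9, Median=5, Mode=2


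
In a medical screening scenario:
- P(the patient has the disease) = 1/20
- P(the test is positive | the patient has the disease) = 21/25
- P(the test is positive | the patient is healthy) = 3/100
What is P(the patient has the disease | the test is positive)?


Using Bayes' theorem:
P(A|B) = P(B|A)·P(A) / P(B)

P(the test is positive) = 21/25 × 1/20 + 3/100 × 19/20
= 21/500 + 57/2000 = 141/2000

P(the patient has the disease|the test is positive) = (21/500) / (141/2000) = 28/47

P(the patient has the disease|the test is positive) = 28/47 ≈ 59.57%
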